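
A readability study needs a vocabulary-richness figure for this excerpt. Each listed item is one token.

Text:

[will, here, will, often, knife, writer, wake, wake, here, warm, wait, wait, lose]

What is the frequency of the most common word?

2

Frequencies: will:2, here:2, wake:2, wait:2, often:1, knife:1, writer:1, warm:1, lose:1
Most common: 'will' with frequency 2.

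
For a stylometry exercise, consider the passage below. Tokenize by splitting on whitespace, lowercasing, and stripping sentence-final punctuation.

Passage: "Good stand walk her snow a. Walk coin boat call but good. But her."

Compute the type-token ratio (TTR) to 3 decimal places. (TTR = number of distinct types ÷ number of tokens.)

N = 14 tokens, V = 10 types.
TTR = V / N = 10 / 14 = 0.714

0.714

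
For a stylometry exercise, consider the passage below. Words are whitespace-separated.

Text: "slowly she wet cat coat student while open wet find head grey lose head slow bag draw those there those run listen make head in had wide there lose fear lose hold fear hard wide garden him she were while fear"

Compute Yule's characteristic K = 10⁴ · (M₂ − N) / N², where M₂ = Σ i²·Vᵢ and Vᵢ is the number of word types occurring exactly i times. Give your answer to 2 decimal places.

Frequencies: head:3, lose:3, fear:3, she:2, wet:2, while:2, those:2, there:2, wide:2, slowly:1, cat:1, coat:1, student:1, open:1, find:1, grey:1, slow:1, bag:1, draw:1, run:1, … (9 more, each freq 1)
N = 41. Frequency spectrum: V_1=20, V_2=6, V_3=3
M₂ = 1²·20 + 2²·6 + 3²·3 = 71
K = 10000 × (71 − 41) / 41² = 178.47

178.47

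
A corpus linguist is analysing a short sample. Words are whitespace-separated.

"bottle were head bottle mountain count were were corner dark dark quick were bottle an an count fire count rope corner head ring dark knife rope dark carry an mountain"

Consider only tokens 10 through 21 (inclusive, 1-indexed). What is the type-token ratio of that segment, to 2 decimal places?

Segment tokens 10–21: dark, dark, quick, were, bottle, an, an, count, fire, count, rope, corner
Segment N = 12, segment V = 9.
TTR = 9 / 12 = 0.75

0.75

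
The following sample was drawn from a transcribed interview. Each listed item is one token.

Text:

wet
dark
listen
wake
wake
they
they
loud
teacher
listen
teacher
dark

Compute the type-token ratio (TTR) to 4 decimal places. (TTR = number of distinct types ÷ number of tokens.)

0.5833

N = 12 tokens, V = 7 types.
TTR = V / N = 7 / 12 = 0.5833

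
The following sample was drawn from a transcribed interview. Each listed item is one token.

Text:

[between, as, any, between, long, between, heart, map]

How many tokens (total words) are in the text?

Tokens: between, as, any, between, long, between, heart, map
N = 8

8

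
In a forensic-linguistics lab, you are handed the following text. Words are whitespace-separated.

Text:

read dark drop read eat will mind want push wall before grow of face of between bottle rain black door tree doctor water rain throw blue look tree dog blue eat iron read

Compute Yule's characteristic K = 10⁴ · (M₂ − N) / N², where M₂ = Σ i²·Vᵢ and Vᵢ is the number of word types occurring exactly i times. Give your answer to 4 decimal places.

Frequencies: read:3, eat:2, of:2, rain:2, tree:2, blue:2, dark:1, drop:1, will:1, mind:1, want:1, push:1, wall:1, before:1, grow:1, face:1, between:1, bottle:1, black:1, door:1, … (6 more, each freq 1)
N = 33. Frequency spectrum: V_1=20, V_2=5, V_3=1
M₂ = 1²·20 + 2²·5 + 3²·1 = 49
K = 10000 × (49 − 33) / 33² = 146.9238

146.9238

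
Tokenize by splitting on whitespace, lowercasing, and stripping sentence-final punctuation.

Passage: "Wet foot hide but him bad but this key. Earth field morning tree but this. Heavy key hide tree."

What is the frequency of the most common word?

Frequencies: but:3, hide:2, this:2, key:2, tree:2, wet:1, foot:1, him:1, bad:1, earth:1, field:1, morning:1, heavy:1
Most common: 'but' with frequency 3.

3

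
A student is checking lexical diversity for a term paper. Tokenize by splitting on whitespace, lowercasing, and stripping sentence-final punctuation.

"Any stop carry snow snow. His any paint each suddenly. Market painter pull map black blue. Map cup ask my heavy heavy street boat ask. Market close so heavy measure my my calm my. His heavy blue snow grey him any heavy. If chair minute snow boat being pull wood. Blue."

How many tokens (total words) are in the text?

51

Tokens: any, stop, carry, snow, snow, his, any, paint, each, suddenly, market, painter, pull, map, black, blue, map, cup, ask, my, heavy, heavy, street, boat, ask, market, close, so, heavy, measure, my, my, calm, my, his, heavy, blue, snow, grey, him, any, heavy, if, chair, minute, snow, boat, being, pull, wood, blue
N = 51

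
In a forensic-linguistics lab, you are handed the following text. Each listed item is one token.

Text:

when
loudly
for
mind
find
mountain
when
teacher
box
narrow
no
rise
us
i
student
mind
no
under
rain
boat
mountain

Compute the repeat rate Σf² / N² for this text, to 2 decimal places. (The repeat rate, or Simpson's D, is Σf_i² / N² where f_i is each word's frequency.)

Frequencies: when:2, mind:2, mountain:2, no:2, loudly:1, for:1, find:1, teacher:1, box:1, narrow:1, rise:1, us:1, i:1, student:1, under:1, rain:1, boat:1
Σf² = 29; N² = 441
Repeat rate = 29 / 441 = 0.07

0.07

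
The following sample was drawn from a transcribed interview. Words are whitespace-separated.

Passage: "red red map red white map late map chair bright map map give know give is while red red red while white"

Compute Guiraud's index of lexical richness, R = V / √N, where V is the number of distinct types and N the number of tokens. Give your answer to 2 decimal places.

2.13

N = 22, V = 10.
√N = 4.690416
R = 10 / 4.690416 = 2.13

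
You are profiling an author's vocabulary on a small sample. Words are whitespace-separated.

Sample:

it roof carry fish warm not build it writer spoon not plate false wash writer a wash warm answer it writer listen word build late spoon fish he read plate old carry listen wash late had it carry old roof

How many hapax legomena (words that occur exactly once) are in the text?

7

Frequencies: it:4, carry:3, writer:3, wash:3, roof:2, fish:2, warm:2, not:2, build:2, spoon:2, plate:2, listen:2, late:2, old:2, false:1, a:1, answer:1, word:1, he:1, read:1, … (1 more, each freq 1)
Hapax (freq=1): a, answer, false, had, he, read, word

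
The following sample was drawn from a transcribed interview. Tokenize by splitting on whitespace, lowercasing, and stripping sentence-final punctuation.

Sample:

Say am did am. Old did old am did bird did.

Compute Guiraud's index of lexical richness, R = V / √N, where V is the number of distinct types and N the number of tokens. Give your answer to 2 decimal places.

1.51

N = 11, V = 5.
√N = 3.316625
R = 5 / 3.316625 = 1.51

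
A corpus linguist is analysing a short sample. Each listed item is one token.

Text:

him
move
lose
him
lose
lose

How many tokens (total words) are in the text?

6

Tokens: him, move, lose, him, lose, lose
N = 6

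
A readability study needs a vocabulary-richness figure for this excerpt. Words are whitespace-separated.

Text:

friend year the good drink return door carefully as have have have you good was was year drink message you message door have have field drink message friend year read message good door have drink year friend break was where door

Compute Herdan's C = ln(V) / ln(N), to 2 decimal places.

N = 41, V = 17.
ln(V) = 2.833213, ln(N) = 3.713572
C = 2.833213 / 3.713572 = 0.76

0.76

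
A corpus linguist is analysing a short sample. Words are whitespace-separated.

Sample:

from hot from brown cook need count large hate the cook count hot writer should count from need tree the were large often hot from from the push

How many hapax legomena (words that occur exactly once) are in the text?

Frequencies: from:5, hot:3, count:3, the:3, cook:2, need:2, large:2, brown:1, hate:1, writer:1, should:1, tree:1, were:1, often:1, push:1
Hapax (freq=1): brown, hate, often, push, should, tree, were, writer

8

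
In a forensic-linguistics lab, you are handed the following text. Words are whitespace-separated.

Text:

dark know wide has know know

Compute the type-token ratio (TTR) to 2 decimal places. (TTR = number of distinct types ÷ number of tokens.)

0.67

N = 6 tokens, V = 4 types.
TTR = V / N = 4 / 6 = 0.67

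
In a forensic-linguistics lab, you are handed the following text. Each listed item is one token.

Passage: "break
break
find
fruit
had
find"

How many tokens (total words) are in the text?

Tokens: break, break, find, fruit, had, find
N = 6

6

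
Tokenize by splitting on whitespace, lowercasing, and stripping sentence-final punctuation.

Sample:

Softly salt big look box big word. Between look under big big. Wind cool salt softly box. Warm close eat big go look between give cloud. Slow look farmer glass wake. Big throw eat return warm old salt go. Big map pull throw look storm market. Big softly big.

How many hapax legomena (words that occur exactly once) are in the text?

17

Frequencies: big:9, look:5, softly:3, salt:3, box:2, between:2, warm:2, eat:2, go:2, throw:2, word:1, under:1, wind:1, cool:1, close:1, give:1, cloud:1, slow:1, farmer:1, glass:1, … (7 more, each freq 1)
Hapax (freq=1): close, cloud, cool, farmer, give, glass, map, market, old, pull, return, slow, storm, under, wake, wind, word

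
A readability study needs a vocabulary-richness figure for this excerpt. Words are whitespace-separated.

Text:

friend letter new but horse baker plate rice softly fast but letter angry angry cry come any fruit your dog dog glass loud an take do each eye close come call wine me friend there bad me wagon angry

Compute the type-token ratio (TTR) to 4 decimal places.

0.7949

N = 39 tokens, V = 31 types.
TTR = V / N = 31 / 39 = 0.7949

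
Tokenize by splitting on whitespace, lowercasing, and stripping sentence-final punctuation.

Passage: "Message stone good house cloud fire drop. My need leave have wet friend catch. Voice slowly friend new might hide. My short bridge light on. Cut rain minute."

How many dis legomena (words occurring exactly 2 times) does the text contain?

2

Frequencies: my:2, friend:2, message:1, stone:1, good:1, house:1, cloud:1, fire:1, drop:1, need:1, leave:1, have:1, wet:1, catch:1, voice:1, slowly:1, new:1, might:1, hide:1, short:1, … (6 more, each freq 1)
Words with frequency 2: friend, my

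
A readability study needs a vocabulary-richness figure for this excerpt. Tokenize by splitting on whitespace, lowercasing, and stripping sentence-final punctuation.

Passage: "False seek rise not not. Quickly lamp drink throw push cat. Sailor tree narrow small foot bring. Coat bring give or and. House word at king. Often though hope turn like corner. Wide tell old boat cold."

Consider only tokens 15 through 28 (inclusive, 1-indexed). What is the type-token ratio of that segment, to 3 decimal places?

0.929

Segment tokens 15–28: small, foot, bring, coat, bring, give, or, and, house, word, at, king, often, though
Segment N = 14, segment V = 13.
TTR = 13 / 14 = 0.929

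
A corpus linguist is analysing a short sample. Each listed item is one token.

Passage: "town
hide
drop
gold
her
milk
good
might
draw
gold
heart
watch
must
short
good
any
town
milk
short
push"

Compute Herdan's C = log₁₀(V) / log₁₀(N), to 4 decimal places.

N = 20, V = 15.
log₁₀(V) = 1.176091, log₁₀(N) = 1.301030
C = 1.176091 / 1.301030 = 0.9040

0.9040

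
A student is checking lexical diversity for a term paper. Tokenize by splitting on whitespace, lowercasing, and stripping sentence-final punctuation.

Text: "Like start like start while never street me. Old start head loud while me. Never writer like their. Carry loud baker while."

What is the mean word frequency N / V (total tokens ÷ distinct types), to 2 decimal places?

1.69

N = 22 tokens, V = 13 types.
Mean frequency = N / V = 22 / 13 = 1.69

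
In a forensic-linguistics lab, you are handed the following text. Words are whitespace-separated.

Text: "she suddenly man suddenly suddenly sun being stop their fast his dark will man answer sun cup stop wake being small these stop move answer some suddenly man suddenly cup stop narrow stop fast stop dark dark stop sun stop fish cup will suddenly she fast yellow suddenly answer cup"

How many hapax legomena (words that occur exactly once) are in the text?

10

Frequencies: stop:8, suddenly:7, cup:4, man:3, sun:3, fast:3, dark:3, answer:3, she:2, being:2, will:2, their:1, his:1, wake:1, small:1, these:1, move:1, some:1, narrow:1, fish:1, … (1 more, each freq 1)
Hapax (freq=1): fish, his, move, narrow, small, some, their, these, wake, yellow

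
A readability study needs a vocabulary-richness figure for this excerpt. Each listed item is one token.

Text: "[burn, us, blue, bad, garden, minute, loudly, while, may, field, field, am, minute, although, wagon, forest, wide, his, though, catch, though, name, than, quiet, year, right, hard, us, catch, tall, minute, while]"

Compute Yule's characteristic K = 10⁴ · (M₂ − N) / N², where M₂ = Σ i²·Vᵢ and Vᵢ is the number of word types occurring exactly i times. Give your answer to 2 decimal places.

156.25

Frequencies: minute:3, us:2, while:2, field:2, though:2, catch:2, burn:1, blue:1, bad:1, garden:1, loudly:1, may:1, am:1, although:1, wagon:1, forest:1, wide:1, his:1, name:1, than:1, … (5 more, each freq 1)
N = 32. Frequency spectrum: V_1=19, V_2=5, V_3=1
M₂ = 1²·19 + 2²·5 + 3²·1 = 48
K = 10000 × (48 − 32) / 32² = 156.25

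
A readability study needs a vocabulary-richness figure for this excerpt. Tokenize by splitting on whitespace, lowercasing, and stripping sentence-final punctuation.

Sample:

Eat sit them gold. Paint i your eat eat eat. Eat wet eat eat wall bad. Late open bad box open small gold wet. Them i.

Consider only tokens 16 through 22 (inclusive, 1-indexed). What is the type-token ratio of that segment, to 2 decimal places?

0.71

Segment tokens 16–22: bad, late, open, bad, box, open, small
Segment N = 7, segment V = 5.
TTR = 5 / 7 = 0.71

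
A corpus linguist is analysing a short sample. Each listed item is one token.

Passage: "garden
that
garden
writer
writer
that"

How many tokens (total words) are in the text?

Tokens: garden, that, garden, writer, writer, that
N = 6

6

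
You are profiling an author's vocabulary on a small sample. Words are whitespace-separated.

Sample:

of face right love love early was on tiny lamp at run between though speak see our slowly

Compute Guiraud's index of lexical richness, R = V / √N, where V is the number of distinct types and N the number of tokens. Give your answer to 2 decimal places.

4.01

N = 18, V = 17.
√N = 4.242641
R = 17 / 4.242641 = 4.01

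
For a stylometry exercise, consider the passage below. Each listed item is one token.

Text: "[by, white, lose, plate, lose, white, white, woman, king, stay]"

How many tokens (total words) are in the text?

10

Tokens: by, white, lose, plate, lose, white, white, woman, king, stay
N = 10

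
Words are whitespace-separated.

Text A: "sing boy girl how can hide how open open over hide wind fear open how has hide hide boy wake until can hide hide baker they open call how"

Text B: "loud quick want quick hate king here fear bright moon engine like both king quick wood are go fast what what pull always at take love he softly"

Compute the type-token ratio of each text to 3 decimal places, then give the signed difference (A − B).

-0.305

TTR(A) = 16/29 = 0.552
TTR(B) = 24/28 = 0.857
Difference = 0.552 − 0.857 = -0.305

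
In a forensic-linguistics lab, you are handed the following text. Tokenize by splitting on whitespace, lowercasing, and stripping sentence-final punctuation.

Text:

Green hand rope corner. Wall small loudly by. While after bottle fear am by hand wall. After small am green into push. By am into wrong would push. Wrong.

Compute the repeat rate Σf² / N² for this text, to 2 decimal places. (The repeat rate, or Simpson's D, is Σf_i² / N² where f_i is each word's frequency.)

0.07

Frequencies: by:3, am:3, green:2, hand:2, wall:2, small:2, after:2, into:2, push:2, wrong:2, rope:1, corner:1, loudly:1, while:1, bottle:1, fear:1, would:1
Σf² = 57; N² = 841
Repeat rate = 57 / 841 = 0.07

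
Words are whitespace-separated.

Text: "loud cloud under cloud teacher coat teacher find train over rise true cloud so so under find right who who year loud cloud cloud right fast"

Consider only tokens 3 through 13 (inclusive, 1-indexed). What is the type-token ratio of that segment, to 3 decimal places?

Segment tokens 3–13: under, cloud, teacher, coat, teacher, find, train, over, rise, true, cloud
Segment N = 11, segment V = 9.
TTR = 9 / 11 = 0.818

0.818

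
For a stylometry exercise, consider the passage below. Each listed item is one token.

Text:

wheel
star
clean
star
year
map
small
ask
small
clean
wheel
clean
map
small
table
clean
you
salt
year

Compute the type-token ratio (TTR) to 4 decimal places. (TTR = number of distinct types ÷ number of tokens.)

0.5263

N = 19 tokens, V = 10 types.
TTR = V / N = 10 / 19 = 0.5263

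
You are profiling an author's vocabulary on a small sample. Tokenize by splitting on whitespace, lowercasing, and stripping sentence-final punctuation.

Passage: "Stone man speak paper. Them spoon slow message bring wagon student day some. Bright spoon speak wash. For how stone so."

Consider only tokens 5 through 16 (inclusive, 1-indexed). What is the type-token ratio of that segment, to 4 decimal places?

0.9167

Segment tokens 5–16: them, spoon, slow, message, bring, wagon, student, day, some, bright, spoon, speak
Segment N = 12, segment V = 11.
TTR = 11 / 12 = 0.9167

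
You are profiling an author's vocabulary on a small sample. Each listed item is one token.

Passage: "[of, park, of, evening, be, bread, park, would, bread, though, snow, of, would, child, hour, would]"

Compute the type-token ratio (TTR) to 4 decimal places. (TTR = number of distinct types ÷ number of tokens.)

N = 16 tokens, V = 10 types.
TTR = V / N = 10 / 16 = 0.6250

0.6250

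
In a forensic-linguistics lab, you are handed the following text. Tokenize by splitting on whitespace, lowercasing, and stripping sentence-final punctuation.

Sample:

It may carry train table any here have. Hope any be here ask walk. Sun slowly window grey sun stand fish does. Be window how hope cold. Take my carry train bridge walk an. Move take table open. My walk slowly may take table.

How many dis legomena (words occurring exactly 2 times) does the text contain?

Frequencies: table:3, walk:3, take:3, may:2, carry:2, train:2, any:2, here:2, hope:2, be:2, sun:2, slowly:2, window:2, my:2, it:1, have:1, ask:1, grey:1, stand:1, fish:1, … (7 more, each freq 1)
Words with frequency 2: any, be, carry, here, hope, may, my, slowly, sun, train, window

11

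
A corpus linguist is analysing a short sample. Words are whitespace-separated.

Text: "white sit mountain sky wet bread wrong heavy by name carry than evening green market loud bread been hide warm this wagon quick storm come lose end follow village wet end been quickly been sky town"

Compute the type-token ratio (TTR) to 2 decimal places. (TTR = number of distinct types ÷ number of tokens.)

0.83

N = 36 tokens, V = 30 types.
TTR = V / N = 30 / 36 = 0.83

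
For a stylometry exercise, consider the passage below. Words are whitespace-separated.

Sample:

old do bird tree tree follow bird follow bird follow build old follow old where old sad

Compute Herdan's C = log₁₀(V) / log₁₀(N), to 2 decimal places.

0.73

N = 17, V = 8.
log₁₀(V) = 0.903090, log₁₀(N) = 1.230449
C = 0.903090 / 1.230449 = 0.73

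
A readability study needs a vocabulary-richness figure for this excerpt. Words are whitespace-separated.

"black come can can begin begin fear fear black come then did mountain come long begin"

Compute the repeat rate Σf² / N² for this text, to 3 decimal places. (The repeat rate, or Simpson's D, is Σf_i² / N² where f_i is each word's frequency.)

0.133

Frequencies: come:3, begin:3, black:2, can:2, fear:2, then:1, did:1, mountain:1, long:1
Σf² = 34; N² = 256
Repeat rate = 34 / 256 = 0.133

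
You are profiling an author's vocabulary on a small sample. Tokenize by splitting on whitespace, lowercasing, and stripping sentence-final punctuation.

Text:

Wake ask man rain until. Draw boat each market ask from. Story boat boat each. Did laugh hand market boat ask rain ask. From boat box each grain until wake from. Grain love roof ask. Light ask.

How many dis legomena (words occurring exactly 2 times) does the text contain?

Frequencies: ask:6, boat:5, each:3, from:3, wake:2, rain:2, until:2, market:2, grain:2, man:1, draw:1, story:1, did:1, laugh:1, hand:1, box:1, love:1, roof:1, light:1
Words with frequency 2: grain, market, rain, until, wake

5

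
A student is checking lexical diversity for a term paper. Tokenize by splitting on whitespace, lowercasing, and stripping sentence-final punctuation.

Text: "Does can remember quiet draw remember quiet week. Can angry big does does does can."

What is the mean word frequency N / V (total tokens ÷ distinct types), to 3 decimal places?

N = 15 tokens, V = 8 types.
Mean frequency = N / V = 15 / 8 = 1.875

1.875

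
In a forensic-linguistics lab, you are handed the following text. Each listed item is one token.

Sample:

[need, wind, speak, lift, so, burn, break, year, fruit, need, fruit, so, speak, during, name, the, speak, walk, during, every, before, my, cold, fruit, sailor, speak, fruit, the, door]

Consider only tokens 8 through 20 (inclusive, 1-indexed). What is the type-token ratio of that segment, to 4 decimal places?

Segment tokens 8–20: year, fruit, need, fruit, so, speak, during, name, the, speak, walk, during, every
Segment N = 13, segment V = 10.
TTR = 10 / 13 = 0.7692

0.7692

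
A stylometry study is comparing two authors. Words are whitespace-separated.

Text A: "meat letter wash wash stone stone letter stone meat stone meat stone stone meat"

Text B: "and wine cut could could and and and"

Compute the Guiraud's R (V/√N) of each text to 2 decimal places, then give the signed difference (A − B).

-0.34

A: V=4, N=14, R=1.07
B: V=4, N=8, R=1.41
Difference = 1.07 − 1.41 = -0.34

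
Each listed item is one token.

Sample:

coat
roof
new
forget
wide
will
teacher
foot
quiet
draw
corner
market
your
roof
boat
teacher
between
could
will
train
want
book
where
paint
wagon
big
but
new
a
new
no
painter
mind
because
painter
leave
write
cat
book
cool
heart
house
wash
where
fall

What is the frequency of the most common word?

3

Frequencies: new:3, roof:2, will:2, teacher:2, book:2, where:2, painter:2, coat:1, forget:1, wide:1, foot:1, quiet:1, draw:1, corner:1, market:1, your:1, boat:1, between:1, could:1, train:1, … (17 more, each freq 1)
Most common: 'new' with frequency 3.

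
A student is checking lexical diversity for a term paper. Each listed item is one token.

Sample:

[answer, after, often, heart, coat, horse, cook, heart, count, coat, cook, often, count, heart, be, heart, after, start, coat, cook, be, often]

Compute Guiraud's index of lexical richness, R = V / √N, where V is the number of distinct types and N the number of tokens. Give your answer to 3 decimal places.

N = 22, V = 10.
√N = 4.690416
R = 10 / 4.690416 = 2.132

2.132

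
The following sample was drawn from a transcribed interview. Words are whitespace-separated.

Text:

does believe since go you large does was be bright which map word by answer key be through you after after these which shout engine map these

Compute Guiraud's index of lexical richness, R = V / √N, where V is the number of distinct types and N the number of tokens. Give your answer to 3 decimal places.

3.849

N = 27, V = 20.
√N = 5.196152
R = 20 / 5.196152 = 3.849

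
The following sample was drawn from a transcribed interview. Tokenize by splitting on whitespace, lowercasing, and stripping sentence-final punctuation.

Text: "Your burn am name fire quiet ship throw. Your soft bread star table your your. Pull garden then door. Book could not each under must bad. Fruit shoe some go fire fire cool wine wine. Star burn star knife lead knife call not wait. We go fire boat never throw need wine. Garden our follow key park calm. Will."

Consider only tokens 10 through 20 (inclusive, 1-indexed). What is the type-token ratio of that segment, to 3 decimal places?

Segment tokens 10–20: soft, bread, star, table, your, your, pull, garden, then, door, book
Segment N = 11, segment V = 10.
TTR = 10 / 11 = 0.909

0.909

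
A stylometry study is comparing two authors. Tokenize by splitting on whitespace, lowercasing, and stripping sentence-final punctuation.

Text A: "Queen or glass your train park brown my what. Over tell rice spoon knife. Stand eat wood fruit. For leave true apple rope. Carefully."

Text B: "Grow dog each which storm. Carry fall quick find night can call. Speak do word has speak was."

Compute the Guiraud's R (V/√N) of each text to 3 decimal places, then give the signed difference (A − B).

0.892

A: V=24, N=24, R=4.899
B: V=17, N=18, R=4.007
Difference = 4.899 − 4.007 = 0.892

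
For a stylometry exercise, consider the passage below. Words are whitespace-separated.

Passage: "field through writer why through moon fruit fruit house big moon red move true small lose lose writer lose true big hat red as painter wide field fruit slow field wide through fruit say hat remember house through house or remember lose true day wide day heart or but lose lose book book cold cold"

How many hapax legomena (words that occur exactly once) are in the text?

9

Frequencies: lose:6, through:4, fruit:4, field:3, house:3, true:3, wide:3, writer:2, moon:2, big:2, red:2, hat:2, remember:2, or:2, day:2, book:2, cold:2, why:1, move:1, small:1, … (6 more, each freq 1)
Hapax (freq=1): as, but, heart, move, painter, say, slow, small, why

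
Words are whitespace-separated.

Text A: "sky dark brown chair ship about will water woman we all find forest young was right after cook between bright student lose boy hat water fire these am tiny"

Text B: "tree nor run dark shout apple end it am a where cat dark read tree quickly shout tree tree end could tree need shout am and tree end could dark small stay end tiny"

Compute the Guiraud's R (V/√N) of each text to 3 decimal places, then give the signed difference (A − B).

1.769

A: V=28, N=29, R=5.199
B: V=20, N=34, R=3.430
Difference = 5.199 − 3.430 = 1.769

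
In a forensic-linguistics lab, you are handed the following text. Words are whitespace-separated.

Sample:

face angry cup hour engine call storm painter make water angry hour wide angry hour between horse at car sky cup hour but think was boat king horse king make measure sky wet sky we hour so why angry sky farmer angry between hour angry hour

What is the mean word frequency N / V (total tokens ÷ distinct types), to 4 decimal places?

N = 46 tokens, V = 27 types.
Mean frequency = N / V = 46 / 27 = 1.7037

1.7037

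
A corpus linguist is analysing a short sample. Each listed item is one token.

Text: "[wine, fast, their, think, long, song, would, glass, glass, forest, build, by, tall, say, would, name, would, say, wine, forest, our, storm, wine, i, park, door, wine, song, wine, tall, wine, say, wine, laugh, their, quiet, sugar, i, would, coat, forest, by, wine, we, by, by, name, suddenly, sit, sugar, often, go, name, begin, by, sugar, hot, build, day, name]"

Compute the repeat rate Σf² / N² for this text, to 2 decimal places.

Frequencies: wine:8, by:5, would:4, name:4, forest:3, say:3, sugar:3, their:2, song:2, glass:2, build:2, tall:2, i:2, fast:1, think:1, long:1, our:1, storm:1, park:1, door:1, … (11 more, each freq 1)
Σf² = 190; N² = 3600
Repeat rate = 190 / 3600 = 0.05

0.05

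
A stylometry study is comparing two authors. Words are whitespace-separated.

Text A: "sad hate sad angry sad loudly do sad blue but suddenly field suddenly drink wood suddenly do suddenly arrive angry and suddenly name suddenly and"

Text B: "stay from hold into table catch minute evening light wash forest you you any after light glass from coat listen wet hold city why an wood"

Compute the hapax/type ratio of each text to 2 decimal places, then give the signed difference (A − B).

-0.18

A: hapax=9, V=14, ratio=0.64
B: hapax=18, V=22, ratio=0.82
Difference = 0.64 − 0.82 = -0.18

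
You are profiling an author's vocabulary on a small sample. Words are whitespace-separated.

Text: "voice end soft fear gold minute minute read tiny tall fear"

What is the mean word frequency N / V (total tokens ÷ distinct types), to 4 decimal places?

N = 11 tokens, V = 9 types.
Mean frequency = N / V = 11 / 9 = 1.2222

1.2222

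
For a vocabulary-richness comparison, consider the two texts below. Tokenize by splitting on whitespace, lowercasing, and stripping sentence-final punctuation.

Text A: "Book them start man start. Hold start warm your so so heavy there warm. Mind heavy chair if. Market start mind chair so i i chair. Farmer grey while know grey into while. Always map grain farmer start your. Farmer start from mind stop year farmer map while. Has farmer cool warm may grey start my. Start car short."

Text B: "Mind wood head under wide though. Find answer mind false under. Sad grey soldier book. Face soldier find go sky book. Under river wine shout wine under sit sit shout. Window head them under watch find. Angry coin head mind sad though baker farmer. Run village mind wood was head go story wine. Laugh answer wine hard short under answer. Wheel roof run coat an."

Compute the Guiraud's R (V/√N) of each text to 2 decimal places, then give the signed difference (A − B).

A: V=32, N=59, R=4.17
B: V=38, N=65, R=4.71
Difference = 4.17 − 4.71 = -0.54

-0.54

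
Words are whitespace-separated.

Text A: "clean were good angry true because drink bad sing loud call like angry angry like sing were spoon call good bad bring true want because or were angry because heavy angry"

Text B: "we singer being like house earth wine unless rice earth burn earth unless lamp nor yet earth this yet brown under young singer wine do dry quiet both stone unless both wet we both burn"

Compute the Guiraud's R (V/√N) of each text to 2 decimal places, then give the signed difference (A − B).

A: V=17, N=31, R=3.05
B: V=23, N=35, R=3.89
Difference = 3.05 − 3.89 = -0.84

-0.84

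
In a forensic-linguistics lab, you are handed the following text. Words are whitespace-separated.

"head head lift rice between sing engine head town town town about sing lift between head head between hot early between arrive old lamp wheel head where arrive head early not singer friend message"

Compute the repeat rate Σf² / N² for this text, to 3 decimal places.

Frequencies: head:7, between:4, town:3, lift:2, sing:2, early:2, arrive:2, rice:1, engine:1, about:1, hot:1, old:1, lamp:1, wheel:1, where:1, not:1, singer:1, friend:1, message:1
Σf² = 102; N² = 1156
Repeat rate = 102 / 1156 = 0.088

0.088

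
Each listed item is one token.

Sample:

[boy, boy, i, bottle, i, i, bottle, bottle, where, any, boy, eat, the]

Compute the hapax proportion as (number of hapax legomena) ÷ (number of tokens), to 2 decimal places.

0.31

Frequencies: boy:3, i:3, bottle:3, where:1, any:1, eat:1, the:1
Hapax count = 4; token count = 13.
Ratio = 4 / 13 = 0.31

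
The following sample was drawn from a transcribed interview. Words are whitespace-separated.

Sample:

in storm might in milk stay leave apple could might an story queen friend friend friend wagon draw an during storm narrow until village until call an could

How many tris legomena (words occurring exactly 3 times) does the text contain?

2

Frequencies: an:3, friend:3, in:2, storm:2, might:2, could:2, until:2, milk:1, stay:1, leave:1, apple:1, story:1, queen:1, wagon:1, draw:1, during:1, narrow:1, village:1, call:1
Words with frequency 3: an, friend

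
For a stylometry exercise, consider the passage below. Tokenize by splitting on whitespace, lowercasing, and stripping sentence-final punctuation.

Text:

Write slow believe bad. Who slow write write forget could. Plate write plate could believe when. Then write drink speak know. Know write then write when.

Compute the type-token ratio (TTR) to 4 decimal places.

0.5000

N = 26 tokens, V = 13 types.
TTR = V / N = 13 / 26 = 0.5000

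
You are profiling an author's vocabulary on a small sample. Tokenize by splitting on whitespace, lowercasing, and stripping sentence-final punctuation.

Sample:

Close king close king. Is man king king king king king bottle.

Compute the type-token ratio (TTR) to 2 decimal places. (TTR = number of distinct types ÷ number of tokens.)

0.42

N = 12 tokens, V = 5 types.
TTR = V / N = 5 / 12 = 0.42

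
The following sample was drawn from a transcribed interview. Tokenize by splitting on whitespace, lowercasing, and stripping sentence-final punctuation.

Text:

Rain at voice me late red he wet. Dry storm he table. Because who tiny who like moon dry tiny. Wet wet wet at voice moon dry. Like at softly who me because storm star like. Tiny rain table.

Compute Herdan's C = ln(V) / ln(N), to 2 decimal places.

0.79

N = 39, V = 18.
ln(V) = 2.890372, ln(N) = 3.663562
C = 2.890372 / 3.663562 = 0.79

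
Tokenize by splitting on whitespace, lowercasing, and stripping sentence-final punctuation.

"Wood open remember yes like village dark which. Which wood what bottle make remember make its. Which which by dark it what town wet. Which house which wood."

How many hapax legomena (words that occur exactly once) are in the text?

Frequencies: which:6, wood:3, remember:2, dark:2, what:2, make:2, open:1, yes:1, like:1, village:1, bottle:1, its:1, by:1, it:1, town:1, wet:1, house:1
Hapax (freq=1): bottle, by, house, it, its, like, open, town, village, wet, yes

11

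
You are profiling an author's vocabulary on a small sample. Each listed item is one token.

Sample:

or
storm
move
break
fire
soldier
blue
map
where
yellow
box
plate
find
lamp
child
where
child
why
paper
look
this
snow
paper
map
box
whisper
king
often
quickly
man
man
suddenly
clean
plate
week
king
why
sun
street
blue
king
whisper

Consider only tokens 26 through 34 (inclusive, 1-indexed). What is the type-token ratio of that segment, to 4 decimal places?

0.8889

Segment tokens 26–34: whisper, king, often, quickly, man, man, suddenly, clean, plate
Segment N = 9, segment V = 8.
TTR = 8 / 9 = 0.8889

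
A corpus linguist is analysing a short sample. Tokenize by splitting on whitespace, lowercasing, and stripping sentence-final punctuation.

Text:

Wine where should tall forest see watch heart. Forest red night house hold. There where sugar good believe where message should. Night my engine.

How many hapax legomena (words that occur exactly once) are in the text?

Frequencies: where:3, should:2, forest:2, night:2, wine:1, tall:1, see:1, watch:1, heart:1, red:1, house:1, hold:1, there:1, sugar:1, good:1, believe:1, message:1, my:1, engine:1
Hapax (freq=1): believe, engine, good, heart, hold, house, message, my, red, see, sugar, tall, there, watch, wine

15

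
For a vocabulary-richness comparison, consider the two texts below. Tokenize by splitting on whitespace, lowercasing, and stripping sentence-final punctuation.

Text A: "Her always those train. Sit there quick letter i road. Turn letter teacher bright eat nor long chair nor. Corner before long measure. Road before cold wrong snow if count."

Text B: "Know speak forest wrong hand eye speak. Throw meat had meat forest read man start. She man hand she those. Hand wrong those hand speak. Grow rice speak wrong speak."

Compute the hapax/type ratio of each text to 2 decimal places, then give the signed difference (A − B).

A: hapax=20, V=25, ratio=0.80
B: hapax=8, V=16, ratio=0.50
Difference = 0.80 − 0.50 = 0.30

0.30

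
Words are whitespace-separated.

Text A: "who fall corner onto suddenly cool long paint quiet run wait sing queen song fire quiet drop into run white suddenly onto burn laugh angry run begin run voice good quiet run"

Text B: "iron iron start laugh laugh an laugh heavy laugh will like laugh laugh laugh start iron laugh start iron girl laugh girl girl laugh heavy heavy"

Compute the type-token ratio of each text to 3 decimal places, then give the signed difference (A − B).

0.442

TTR(A) = 24/32 = 0.750
TTR(B) = 8/26 = 0.308
Difference = 0.750 − 0.308 = 0.442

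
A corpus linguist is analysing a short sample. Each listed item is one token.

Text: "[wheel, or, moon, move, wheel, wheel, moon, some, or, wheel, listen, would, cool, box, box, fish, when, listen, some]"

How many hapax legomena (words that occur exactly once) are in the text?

Frequencies: wheel:4, or:2, moon:2, some:2, listen:2, box:2, move:1, would:1, cool:1, fish:1, when:1
Hapax (freq=1): cool, fish, move, when, would

5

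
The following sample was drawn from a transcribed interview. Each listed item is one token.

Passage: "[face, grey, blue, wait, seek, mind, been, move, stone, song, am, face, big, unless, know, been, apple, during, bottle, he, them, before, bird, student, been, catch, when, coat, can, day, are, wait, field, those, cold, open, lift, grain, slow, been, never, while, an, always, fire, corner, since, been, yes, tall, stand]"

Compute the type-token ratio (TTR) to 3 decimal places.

0.882

N = 51 tokens, V = 45 types.
TTR = V / N = 45 / 51 = 0.882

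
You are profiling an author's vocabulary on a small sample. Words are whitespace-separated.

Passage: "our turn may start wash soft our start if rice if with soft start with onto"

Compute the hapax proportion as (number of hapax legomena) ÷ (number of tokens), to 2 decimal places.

Frequencies: start:3, our:2, soft:2, if:2, with:2, turn:1, may:1, wash:1, rice:1, onto:1
Hapax count = 5; token count = 16.
Ratio = 5 / 16 = 0.31

0.31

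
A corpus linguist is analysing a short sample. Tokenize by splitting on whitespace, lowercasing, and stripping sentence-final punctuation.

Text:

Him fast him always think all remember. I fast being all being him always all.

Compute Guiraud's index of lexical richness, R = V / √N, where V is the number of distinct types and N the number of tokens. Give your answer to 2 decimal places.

N = 15, V = 8.
√N = 3.872983
R = 8 / 3.872983 = 2.07

2.07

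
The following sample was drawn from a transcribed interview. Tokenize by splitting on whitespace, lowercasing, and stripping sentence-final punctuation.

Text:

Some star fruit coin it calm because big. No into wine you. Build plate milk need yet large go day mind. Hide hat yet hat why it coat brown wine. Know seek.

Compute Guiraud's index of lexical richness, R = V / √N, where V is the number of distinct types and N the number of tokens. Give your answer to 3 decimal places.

N = 32, V = 28.
√N = 5.656854
R = 28 / 5.656854 = 4.950

4.950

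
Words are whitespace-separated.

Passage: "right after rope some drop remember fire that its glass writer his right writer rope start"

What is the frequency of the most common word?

Frequencies: right:2, rope:2, writer:2, after:1, some:1, drop:1, remember:1, fire:1, that:1, its:1, glass:1, his:1, start:1
Most common: 'right' with frequency 2.

2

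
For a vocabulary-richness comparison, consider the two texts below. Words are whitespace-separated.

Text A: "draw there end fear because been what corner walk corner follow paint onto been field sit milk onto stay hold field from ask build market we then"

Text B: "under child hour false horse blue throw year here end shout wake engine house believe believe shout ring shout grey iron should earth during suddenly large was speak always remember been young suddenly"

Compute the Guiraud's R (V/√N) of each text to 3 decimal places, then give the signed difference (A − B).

A: V=23, N=27, R=4.426
B: V=29, N=33, R=5.048
Difference = 4.426 − 5.048 = -0.622

-0.622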